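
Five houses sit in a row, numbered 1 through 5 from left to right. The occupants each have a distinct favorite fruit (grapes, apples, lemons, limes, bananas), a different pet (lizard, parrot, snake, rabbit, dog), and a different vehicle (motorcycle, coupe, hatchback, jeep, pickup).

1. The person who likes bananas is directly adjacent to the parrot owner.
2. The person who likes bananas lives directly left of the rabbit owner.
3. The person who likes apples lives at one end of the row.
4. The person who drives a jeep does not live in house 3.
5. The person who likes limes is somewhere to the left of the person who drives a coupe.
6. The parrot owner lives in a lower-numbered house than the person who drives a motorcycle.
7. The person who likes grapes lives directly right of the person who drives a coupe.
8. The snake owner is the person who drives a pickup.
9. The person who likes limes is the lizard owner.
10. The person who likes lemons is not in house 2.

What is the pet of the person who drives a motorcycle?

rabbit

The person who likes apples is narrowed to house 1 or 5; consider each.
Placing it in house 5 leads to a contradiction, so it's in house 1.
The person who likes grapes is narrowed to house 4 or 5; consider each.
Placing it in house 4 leads to a contradiction, so it's in house 5.
Clue 7: the person who drives a coupe is in house 4.
The person who likes lemons is narrowed to house 3 or 4; consider each.
Placing it in house 4 leads to a contradiction, so it's in house 3.
The only favorite fruit still possible for house 2 is limes.
So house 4 gets bananas for favorite fruit.
The parrot owner is in house 3 (clue 1).
Clue 2: the rabbit owner is in house 5.
From clue 6, the person who drives a motorcycle must be in house 5.
Clue 9 places the lizard owner in house 2.
House 4 pet: only dog fits.
By clue 8, the person who drives a pickup is in house 1.
So house 1 gets snake for pet.
The only vehicle still possible for house 3 is hatchback.
House 2's vehicle must be jeep (nothing else left).
So: house 1 = apples/snake/pickup, house 2 = limes/lizard/jeep, house 3 = lemons/parrot/hatchback, house 4 = bananas/dog/coupe, house 5 = grapes/rabbit/motorcycle.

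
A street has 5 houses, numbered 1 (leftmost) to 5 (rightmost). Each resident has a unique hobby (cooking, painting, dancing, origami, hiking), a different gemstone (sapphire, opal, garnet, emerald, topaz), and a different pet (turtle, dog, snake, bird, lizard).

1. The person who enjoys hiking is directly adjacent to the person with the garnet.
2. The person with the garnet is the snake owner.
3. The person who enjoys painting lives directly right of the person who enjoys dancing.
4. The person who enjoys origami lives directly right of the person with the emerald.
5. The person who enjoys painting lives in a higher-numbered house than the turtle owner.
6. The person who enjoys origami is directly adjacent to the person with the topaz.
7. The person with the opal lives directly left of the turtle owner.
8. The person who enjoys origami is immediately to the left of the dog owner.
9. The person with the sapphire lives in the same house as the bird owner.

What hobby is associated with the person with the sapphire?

The person who enjoys dancing is narrowed to house 2 or 3 or 4; consider each.
Placing it in house 2 and house 3 leads to a contradiction, so it's in house 4.
Clue 3 places the person who enjoys painting in house 5.
That leaves sapphire as the gemstone for house 5.
The bird owner is in house 5 (clue 9).
The person who enjoys origami is narrowed to house 2 or 3; consider each.
Placing it in house 2 leads to a contradiction, so it's in house 3.
The person with the emerald is in house 2 (clue 4).
Clue 8 places the dog owner in house 4.
House 4 gemstone: only topaz fits.
From clue 1, the person who enjoys hiking must be in house 2.
The person with the opal is in house 1 (clue 7).
By clue 7, the turtle owner is in house 2.
That leaves cooking as the hobby for house 1.
House 3 gemstone: only garnet fits.
By clue 2, the snake owner is in house 3.
House 1's pet must be lizard (nothing else left).
So: house 1 = cooking/opal/lizard, house 2 = hiking/emerald/turtle, house 3 = origami/garnet/snake, house 4 = dancing/topaz/dog, house 5 = painting/sapphire/bird.

painting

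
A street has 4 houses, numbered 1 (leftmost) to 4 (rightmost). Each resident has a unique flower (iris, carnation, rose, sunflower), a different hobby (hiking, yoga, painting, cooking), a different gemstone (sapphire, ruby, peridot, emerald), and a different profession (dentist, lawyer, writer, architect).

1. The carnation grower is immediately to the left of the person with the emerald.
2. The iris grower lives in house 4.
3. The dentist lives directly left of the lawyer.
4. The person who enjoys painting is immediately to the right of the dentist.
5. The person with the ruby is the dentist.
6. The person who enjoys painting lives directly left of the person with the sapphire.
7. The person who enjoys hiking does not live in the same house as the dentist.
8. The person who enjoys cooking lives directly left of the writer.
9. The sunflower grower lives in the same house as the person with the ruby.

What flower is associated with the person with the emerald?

iris

By clue 2, the iris grower is in house 4.
The sunflower grower is narrowed to house 1 or 2; consider each.
Placing it in house 2 leads to a contradiction, so it's in house 1.
Clue 9 places the person with the ruby in house 1.
From clue 5, the dentist must be in house 1.
The only gemstone still possible for house 2 is peridot.
Clue 3 places the lawyer in house 2.
Clue 4 places the person who enjoys painting in house 2.
By clue 6, the person with the sapphire is in house 3.
House 4's gemstone must be emerald (nothing else left).
Clue 1 places the carnation grower in house 3.
From clue 8, the person who enjoys cooking must be in house 3.
Clue 8: the writer is in house 4.
The only flower still possible for house 2 is rose.
The only hobby still possible for house 1 is yoga.
House 4's hobby must be hiking (nothing else left).
House 3 profession: only architect fits.
So: house 1 = sunflower/yoga/ruby/dentist, house 2 = rose/painting/peridot/lawyer, house 3 = carnation/cooking/sapphire/architect, house 4 = iris/hiking/emerald/writer.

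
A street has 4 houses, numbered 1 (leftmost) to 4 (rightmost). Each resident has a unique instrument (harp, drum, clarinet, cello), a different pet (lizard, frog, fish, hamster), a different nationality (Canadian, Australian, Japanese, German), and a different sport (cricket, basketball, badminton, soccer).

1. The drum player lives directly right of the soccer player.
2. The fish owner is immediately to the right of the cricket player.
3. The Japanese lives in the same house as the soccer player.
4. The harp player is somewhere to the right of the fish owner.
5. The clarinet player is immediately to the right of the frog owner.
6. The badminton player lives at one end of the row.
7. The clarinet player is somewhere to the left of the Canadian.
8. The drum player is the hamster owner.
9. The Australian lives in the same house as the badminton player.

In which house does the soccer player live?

House 1's instrument must be cello (nothing else left).
The clarinet player is narrowed to house 2 or 3; consider each.
Placing it in house 3 leads to a contradiction, so it's in house 2.
Clue 5: the frog owner is in house 1.
The drum player is narrowed to house 3 or 4; consider each.
Placing it in house 4 leads to a contradiction, so it's in house 3.
By clue 1, the soccer player is in house 2.
Clue 3 places the Japanese in house 2.
Clue 8 places the hamster owner in house 3.
The only instrument still possible for house 4 is harp.
That leaves lizard as the pet for house 4.
So house 3 gets basketball for sport.
House 4 sport: only badminton fits.
Clue 9 places the Australian in house 4.
So house 2 gets fish for pet.
That leaves German as the nationality for house 1.
House 3's nationality must be Canadian (nothing else left).
So house 1 gets cricket for sport.
So: house 1 = cello/frog/German/cricket, house 2 = clarinet/fish/Japanese/soccer, house 3 = drum/hamster/Canadian/basketball, house 4 = harp/lizard/Australian/badminton.

2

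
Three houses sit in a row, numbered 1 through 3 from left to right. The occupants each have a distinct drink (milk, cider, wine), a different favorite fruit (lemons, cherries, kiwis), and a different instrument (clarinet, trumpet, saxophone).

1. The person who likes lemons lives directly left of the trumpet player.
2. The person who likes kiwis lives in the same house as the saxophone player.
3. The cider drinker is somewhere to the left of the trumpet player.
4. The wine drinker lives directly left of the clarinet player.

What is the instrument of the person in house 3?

That leaves milk as the drink for house 3.
That leaves saxophone as the instrument for house 1.
From clue 2, the person who likes kiwis must be in house 1.
So house 3 gets cherries for favorite fruit.
By clue 1, the trumpet player is in house 3.
House 2's favorite fruit must be lemons (nothing else left).
That leaves clarinet as the instrument for house 2.
The wine drinker is in house 1 (clue 4).
That leaves cider as the drink for house 2.
So: house 1 = wine/kiwis/saxophone, house 2 = cider/lemons/clarinet, house 3 = milk/cherries/trumpet.

trumpet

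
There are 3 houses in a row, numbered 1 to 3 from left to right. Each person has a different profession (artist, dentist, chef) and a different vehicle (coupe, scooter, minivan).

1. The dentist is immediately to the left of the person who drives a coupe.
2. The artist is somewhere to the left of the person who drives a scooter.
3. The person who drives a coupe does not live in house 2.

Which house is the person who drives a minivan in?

1

Clue 3: the person who drives a coupe is in house 3.
House 3 profession: only chef fits.
House 1 vehicle: only minivan fits.
House 2 vehicle: only scooter fits.
From clue 1, the dentist must be in house 2.
The artist is in house 1 (clue 2).
So: house 1 = artist/minivan, house 2 = dentist/scooter, house 3 = chef/coupe.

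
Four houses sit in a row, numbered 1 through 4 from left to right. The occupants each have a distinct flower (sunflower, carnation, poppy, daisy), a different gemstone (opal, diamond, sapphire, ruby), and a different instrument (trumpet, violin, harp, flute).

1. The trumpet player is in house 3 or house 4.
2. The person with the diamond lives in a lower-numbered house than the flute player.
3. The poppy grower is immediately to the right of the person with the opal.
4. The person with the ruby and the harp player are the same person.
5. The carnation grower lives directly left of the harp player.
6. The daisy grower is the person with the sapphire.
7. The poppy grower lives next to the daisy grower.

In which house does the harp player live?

House 1's instrument must be violin (nothing else left).
The trumpet player is narrowed to house 3 or 4; consider each.
Placing it in house 3 leads to a contradiction, so it's in house 4.
That leaves sapphire as the gemstone for house 4.
From clue 6, the daisy grower must be in house 4.
Clue 7: the poppy grower is in house 3.
Clue 3: the person with the opal is in house 2.
House 1's gemstone must be diamond (nothing else left).
House 3 gemstone: only ruby fits.
The harp player is in house 3 (clue 4).
By clue 5, the carnation grower is in house 2.
That leaves sunflower as the flower for house 1.
House 2 instrument: only flute fits.
So: house 1 = sunflower/diamond/violin, house 2 = carnation/opal/flute, house 3 = poppy/ruby/harp, house 4 = daisy/sapphire/trumpet.

3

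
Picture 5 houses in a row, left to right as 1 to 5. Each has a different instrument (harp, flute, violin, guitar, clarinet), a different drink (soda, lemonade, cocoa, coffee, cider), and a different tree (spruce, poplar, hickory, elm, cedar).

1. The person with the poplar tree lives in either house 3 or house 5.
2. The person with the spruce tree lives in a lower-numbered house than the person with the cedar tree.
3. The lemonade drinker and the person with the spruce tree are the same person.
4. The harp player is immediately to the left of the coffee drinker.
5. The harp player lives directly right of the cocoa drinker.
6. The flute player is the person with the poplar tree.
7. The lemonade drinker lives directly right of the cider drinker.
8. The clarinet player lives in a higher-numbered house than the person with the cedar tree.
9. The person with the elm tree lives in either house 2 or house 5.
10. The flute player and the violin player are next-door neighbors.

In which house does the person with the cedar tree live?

4

House 1's instrument must be guitar (nothing else left).
House 1's tree must be hickory (nothing else left).
So house 4 gets cedar for tree.
The clarinet player is in house 5 (clue 8).
From clue 6, the person with the poplar tree must be in house 3.
That leaves flute as the instrument for house 3.
House 5's tree must be elm (nothing else left).
From clue 3, the lemonade drinker must be in house 2.
The cider drinker is in house 1 (clue 7).
House 4's drink must be soda (nothing else left).
That leaves coffee as the drink for house 5.
The only tree still possible for house 2 is spruce.
The harp player is in house 4 (clue 4).
So house 2 gets violin for instrument.
So house 3 gets cocoa for drink.
So: house 1 = guitar/cider/hickory, house 2 = violin/lemonade/spruce, house 3 = flute/cocoa/poplar, house 4 = harp/soda/cedar, house 5 = clarinet/coffee/elm.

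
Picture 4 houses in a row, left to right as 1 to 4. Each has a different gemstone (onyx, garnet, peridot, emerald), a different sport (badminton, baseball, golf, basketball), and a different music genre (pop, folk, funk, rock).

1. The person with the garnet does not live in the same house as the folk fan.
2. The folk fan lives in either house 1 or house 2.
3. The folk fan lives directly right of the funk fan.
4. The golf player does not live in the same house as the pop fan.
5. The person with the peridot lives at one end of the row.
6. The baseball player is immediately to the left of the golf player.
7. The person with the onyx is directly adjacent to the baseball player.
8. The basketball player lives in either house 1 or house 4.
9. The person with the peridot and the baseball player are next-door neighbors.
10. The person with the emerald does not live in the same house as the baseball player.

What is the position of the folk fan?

From clue 3, the folk fan must be in house 2.
From clue 3, the funk fan must be in house 1.
The person with the peridot is narrowed to house 1 or 4; consider each.
Placing it in house 1 leads to a contradiction, so it's in house 4.
Clue 9 places the baseball player in house 3.
House 1's sport must be basketball (nothing else left).
House 2's sport must be badminton (nothing else left).
The only sport still possible for house 4 is golf.
The pop fan is in house 3 (clue 4).
By clue 7, the person with the onyx is in house 2.
That leaves emerald as the gemstone for house 1.
House 3 gemstone: only garnet fits.
House 4 music genre: only rock fits.
So: house 1 = emerald/basketball/funk, house 2 = onyx/badminton/folk, house 3 = garnet/baseball/pop, house 4 = peridot/golf/rock.

2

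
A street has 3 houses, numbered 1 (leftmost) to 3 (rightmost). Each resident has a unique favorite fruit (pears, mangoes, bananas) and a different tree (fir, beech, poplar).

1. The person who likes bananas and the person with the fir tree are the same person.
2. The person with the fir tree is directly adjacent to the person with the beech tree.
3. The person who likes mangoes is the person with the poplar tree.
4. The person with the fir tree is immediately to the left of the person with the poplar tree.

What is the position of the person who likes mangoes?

3

The person who likes bananas is narrowed to house 1 or 2; consider each.
Placing it in house 1 leads to a contradiction, so it's in house 2.
Clue 1 places the person with the fir tree in house 2.
By clue 4, the person with the poplar tree is in house 3.
So house 1 gets pears for favorite fruit.
So house 3 gets mangoes for favorite fruit.
So house 1 gets beech for tree.
So: house 1 = pears/beech, house 2 = bananas/fir, house 3 = mangoes/poplar.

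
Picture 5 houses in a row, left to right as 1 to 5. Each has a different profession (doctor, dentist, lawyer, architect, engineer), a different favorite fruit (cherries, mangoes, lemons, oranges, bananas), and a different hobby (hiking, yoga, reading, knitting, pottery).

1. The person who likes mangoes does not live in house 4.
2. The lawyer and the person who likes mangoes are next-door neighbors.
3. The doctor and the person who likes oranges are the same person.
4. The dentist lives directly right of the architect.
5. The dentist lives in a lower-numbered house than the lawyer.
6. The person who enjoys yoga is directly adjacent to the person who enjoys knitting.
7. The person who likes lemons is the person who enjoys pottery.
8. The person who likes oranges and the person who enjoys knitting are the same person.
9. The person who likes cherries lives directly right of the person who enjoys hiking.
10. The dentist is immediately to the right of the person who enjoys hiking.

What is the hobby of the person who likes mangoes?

reading

The architect is narrowed to house 1 or 2; consider each.
Placing it in house 2 leads to a contradiction, so it's in house 1.
Clue 4 places the dentist in house 2.
The person who enjoys hiking is in house 1 (clue 10).
By clue 9, the person who likes cherries is in house 2.
The only favorite fruit still possible for house 1 is bananas.
From clue 2, the lawyer must be in house 4.
That leaves lemons as the favorite fruit for house 4.
Clue 7: the person who enjoys pottery is in house 4.
The person who enjoys knitting is in house 3 (clue 6).
Clue 8 places the person who likes oranges in house 3.
House 5 favorite fruit: only mangoes fits.
So house 2 gets yoga for hobby.
House 5 hobby: only reading fits.
By clue 3, the doctor is in house 3.
So house 5 gets engineer for profession.
So: house 1 = architect/bananas/hiking, house 2 = dentist/cherries/yoga, house 3 = doctor/oranges/knitting, house 4 = lawyer/lemons/pottery, house 5 = engineer/mangoes/reading.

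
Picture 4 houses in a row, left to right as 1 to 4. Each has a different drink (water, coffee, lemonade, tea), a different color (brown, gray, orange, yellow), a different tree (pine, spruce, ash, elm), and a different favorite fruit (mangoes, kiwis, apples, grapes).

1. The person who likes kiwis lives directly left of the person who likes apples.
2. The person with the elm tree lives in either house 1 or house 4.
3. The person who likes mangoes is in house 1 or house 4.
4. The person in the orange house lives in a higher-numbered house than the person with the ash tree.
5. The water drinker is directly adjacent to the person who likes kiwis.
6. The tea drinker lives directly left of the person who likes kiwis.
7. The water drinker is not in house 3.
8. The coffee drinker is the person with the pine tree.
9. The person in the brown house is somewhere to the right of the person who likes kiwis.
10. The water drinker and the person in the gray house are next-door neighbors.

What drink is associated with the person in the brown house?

water

The tea drinker is narrowed to house 1 or 2; consider each.
Placing it in house 1 leads to a contradiction, so it's in house 2.
The person who likes kiwis is in house 3 (clue 6).
The person in the brown house is in house 4 (clue 9).
House 2's favorite fruit must be grapes (nothing else left).
The only favorite fruit still possible for house 4 is apples.
By clue 5, the water drinker is in house 4.
Clue 10: the person in the gray house is in house 3.
So house 1 gets yellow for color.
The only color still possible for house 2 is orange.
That leaves mangoes as the favorite fruit for house 1.
The person with the ash tree is in house 1 (clue 4).
House 2's tree must be spruce (nothing else left).
So house 3 gets pine for tree.
That leaves elm as the tree for house 4.
Clue 8: the coffee drinker is in house 3.
That leaves lemonade as the drink for house 1.
So: house 1 = lemonade/yellow/ash/mangoes, house 2 = tea/orange/spruce/grapes, house 3 = coffee/gray/pine/kiwis, house 4 = water/brown/elm/apples.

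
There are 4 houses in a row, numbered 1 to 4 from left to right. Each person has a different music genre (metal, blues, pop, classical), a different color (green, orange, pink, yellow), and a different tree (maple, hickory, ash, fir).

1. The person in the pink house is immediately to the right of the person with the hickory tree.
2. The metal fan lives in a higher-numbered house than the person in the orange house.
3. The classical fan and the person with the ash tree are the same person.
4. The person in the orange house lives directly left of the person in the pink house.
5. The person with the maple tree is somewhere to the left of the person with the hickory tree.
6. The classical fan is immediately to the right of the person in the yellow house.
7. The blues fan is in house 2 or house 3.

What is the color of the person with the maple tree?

yellow

The only music genre still possible for house 1 is pop.
The blues fan is narrowed to house 2 or 3; consider each.
Placing it in house 2 leads to a contradiction, so it's in house 3.
That leaves classical as the music genre for house 2.
The only music genre still possible for house 4 is metal.
The person with the ash tree is in house 2 (clue 3).
From clue 6, the person in the yellow house must be in house 1.
The only tree still possible for house 4 is fir.
Clue 1 places the person in the pink house in house 4.
By clue 4, the person in the orange house is in house 3.
The only color still possible for house 2 is green.
The only tree still possible for house 1 is maple.
House 3's tree must be hickory (nothing else left).
So: house 1 = pop/yellow/maple, house 2 = classical/green/ash, house 3 = blues/orange/hickory, house 4 = metal/pink/fir.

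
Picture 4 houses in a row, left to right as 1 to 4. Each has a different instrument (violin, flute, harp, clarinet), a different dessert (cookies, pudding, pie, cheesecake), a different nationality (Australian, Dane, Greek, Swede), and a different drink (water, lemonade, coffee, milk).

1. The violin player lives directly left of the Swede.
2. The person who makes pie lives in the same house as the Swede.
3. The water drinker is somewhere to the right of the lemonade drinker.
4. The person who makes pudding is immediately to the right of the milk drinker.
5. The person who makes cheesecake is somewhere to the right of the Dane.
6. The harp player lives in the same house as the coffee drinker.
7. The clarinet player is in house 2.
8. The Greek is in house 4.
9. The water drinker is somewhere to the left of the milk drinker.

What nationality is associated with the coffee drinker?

Clue 7: the clarinet player is in house 2.
Clue 8: the Greek is in house 4.
By clue 9, the water drinker is in house 2.
Clue 9 places the milk drinker in house 3.
That leaves cookies as the dessert for house 1.
So house 4 gets coffee for drink.
Clue 1: the violin player is in house 1.
The Swede is in house 2 (clue 1).
Clue 2 places the person who makes pie in house 2.
By clue 4, the person who makes pudding is in house 4.
The harp player is in house 4 (clue 6).
House 3's instrument must be flute (nothing else left).
That leaves cheesecake as the dessert for house 3.
The only drink still possible for house 1 is lemonade.
Clue 5: the Dane is in house 1.
The only nationality still possible for house 3 is Australian.
So: house 1 = violin/cookies/Dane/lemonade, house 2 = clarinet/pie/Swede/water, house 3 = flute/cheesecake/Australian/milk, house 4 = harp/pudding/Greek/coffee.

Greek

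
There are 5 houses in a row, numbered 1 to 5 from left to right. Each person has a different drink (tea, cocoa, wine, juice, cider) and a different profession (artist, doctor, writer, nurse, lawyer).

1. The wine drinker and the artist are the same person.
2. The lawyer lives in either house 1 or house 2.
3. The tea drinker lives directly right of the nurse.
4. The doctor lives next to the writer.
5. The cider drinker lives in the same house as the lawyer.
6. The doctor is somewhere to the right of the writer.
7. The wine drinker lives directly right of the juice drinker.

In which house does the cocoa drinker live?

2

The cider drinker is narrowed to house 1 or 2; consider each.
Placing it in house 2 leads to a contradiction, so it's in house 1.
From clue 5, the lawyer must be in house 1.
The juice drinker is narrowed to house 2 or 3 or 4; consider each.
Placing it in house 2 and house 3 leads to a contradiction, so it's in house 4.
The wine drinker is in house 5 (clue 7).
House 2's drink must be cocoa (nothing else left).
House 3 drink: only tea fits.
From clue 1, the artist must be in house 5.
The nurse is in house 2 (clue 3).
Clue 6: the doctor is in house 4.
The writer is in house 3 (clue 6).
So: house 1 = cider/lawyer, house 2 = cocoa/nurse, house 3 = tea/writer, house 4 = juice/doctor, house 5 = wine/artist.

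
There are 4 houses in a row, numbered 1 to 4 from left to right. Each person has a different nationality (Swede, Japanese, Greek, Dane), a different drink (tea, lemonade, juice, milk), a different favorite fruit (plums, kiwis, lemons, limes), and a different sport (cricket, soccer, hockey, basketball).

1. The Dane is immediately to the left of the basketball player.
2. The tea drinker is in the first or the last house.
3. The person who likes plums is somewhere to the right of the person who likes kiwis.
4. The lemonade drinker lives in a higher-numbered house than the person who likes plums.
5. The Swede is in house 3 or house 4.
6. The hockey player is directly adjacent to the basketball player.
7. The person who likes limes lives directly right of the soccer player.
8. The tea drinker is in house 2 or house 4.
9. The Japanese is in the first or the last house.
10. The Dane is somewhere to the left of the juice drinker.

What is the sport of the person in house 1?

hockey

The tea drinker is in house 4 (clue 8).
House 1's drink must be milk (nothing else left).
That leaves juice as the drink for house 2.
The only drink still possible for house 3 is lemonade.
Clue 4 places the person who likes plums in house 2.
The Dane is in house 1 (clue 10).
That leaves Greek as the nationality for house 2.
The only nationality still possible for house 3 is Swede.
House 4's nationality must be Japanese (nothing else left).
House 1 favorite fruit: only kiwis fits.
Clue 1: the basketball player is in house 2.
House 4 sport: only cricket fits.
Clue 7: the person who likes limes is in house 4.
That leaves lemons as the favorite fruit for house 3.
That leaves hockey as the sport for house 1.
The only sport still possible for house 3 is soccer.
So: house 1 = Dane/milk/kiwis/hockey, house 2 = Greek/juice/plums/basketball, house 3 = Swede/lemonade/lemons/soccer, house 4 = Japanese/tea/limes/cricket.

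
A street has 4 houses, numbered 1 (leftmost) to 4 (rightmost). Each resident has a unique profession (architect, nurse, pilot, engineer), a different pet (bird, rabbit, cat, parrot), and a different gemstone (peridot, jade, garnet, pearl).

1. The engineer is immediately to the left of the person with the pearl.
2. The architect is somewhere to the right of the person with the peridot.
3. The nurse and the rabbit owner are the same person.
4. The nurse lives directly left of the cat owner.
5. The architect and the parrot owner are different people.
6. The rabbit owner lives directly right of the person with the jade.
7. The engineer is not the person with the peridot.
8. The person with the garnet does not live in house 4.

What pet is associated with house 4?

bird

House 4's gemstone must be pearl (nothing else left).
From clue 1, the engineer must be in house 3.
That leaves pilot as the profession for house 1.
The only profession still possible for house 4 is architect.
So house 3 gets garnet for gemstone.
The rabbit owner is in house 2 (clue 3).
By clue 4, the cat owner is in house 3.
By clue 6, the person with the jade is in house 1.
That leaves nurse as the profession for house 2.
House 1's pet must be parrot (nothing else left).
So house 4 gets bird for pet.
House 2 gemstone: only peridot fits.
So: house 1 = pilot/parrot/jade, house 2 = nurse/rabbit/peridot, house 3 = engineer/cat/garnet, house 4 = architect/bird/pearl.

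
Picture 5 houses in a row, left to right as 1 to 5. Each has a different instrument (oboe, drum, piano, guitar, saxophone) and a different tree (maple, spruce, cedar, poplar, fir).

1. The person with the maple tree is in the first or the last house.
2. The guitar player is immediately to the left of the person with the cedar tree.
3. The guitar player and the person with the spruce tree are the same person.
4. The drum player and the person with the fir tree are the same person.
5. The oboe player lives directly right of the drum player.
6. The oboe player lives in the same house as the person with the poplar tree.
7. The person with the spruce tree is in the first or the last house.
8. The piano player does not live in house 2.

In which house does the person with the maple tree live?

From clue 7, the person with the spruce tree must be in house 1.
From clue 3, the guitar player must be in house 1.
House 5 tree: only maple fits.
The person with the cedar tree is in house 2 (clue 2).
Clue 5 places the oboe player in house 4.
Clue 5 places the drum player in house 3.
The person with the poplar tree is in house 4 (clue 6).
So house 2 gets saxophone for instrument.
House 5's instrument must be piano (nothing else left).
That leaves fir as the tree for house 3.
So: house 1 = guitar/spruce, house 2 = saxophone/cedar, house 3 = drum/fir, house 4 = oboe/poplar, house 5 = piano/maple.

5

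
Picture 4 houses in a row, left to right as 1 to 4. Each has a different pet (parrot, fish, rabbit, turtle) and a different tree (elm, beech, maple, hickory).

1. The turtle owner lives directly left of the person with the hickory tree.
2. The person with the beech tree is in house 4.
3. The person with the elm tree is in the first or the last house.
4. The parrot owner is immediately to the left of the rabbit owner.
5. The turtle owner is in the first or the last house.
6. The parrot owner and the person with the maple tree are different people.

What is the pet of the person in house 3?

From clue 2, the person with the beech tree must be in house 4.
By clue 5, the turtle owner is in house 1.
Clue 1 places the person with the hickory tree in house 2.
House 1 tree: only elm fits.
House 3's tree must be maple (nothing else left).
Clue 6 places the parrot owner in house 2.
From clue 4, the rabbit owner must be in house 3.
That leaves fish as the pet for house 4.
So: house 1 = turtle/elm, house 2 = parrot/hickory, house 3 = rabbit/maple, house 4 = fish/beech.

rabbit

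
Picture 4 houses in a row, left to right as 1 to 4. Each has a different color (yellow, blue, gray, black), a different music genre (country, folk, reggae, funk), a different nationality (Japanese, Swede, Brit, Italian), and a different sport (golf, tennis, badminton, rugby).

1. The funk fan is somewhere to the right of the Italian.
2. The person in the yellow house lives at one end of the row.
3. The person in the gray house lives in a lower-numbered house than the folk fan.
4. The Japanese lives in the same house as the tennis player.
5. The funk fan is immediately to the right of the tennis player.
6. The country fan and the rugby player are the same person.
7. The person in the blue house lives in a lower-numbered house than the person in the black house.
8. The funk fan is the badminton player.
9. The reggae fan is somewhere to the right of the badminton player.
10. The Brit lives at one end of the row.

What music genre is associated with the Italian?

country

The only music genre still possible for house 1 is country.
By clue 6, the rugby player is in house 1.
House 4 sport: only golf fits.
By clue 5, the funk fan is in house 3.
Clue 5 places the tennis player in house 2.
The badminton player is in house 3 (clue 8).
From clue 9, the reggae fan must be in house 4.
The only music genre still possible for house 2 is folk.
Clue 3: the person in the gray house is in house 1.
The Japanese is in house 2 (clue 4).
So house 1 gets Italian for nationality.
That leaves Swede as the nationality for house 3.
That leaves Brit as the nationality for house 4.
That leaves blue as the color for house 2.
House 3 color: only black fits.
That leaves yellow as the color for house 4.
So: house 1 = gray/country/Italian/rugby, house 2 = blue/folk/Japanese/tennis, house 3 = black/funk/Swede/badminton, house 4 = yellow/reggae/Brit/golf.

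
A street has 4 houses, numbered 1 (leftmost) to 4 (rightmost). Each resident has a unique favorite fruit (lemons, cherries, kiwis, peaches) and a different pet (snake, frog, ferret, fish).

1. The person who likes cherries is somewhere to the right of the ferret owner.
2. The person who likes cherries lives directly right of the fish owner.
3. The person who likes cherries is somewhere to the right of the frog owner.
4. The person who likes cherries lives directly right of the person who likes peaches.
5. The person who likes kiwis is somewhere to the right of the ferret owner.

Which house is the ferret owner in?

The only pet still possible for house 4 is snake.
The person who likes cherries is narrowed to house 2 or 3 or 4; consider each.
Placing it in house 2 and house 3 leads to a contradiction, so it's in house 4.
Clue 2 places the fish owner in house 3.
The person who likes peaches is in house 3 (clue 4).
House 1 favorite fruit: only lemons fits.
So house 2 gets kiwis for favorite fruit.
From clue 5, the ferret owner must be in house 1.
House 2 pet: only frog fits.
So: house 1 = lemons/ferret, house 2 = kiwis/frog, house 3 = peaches/fish, house 4 = cherries/snake.

1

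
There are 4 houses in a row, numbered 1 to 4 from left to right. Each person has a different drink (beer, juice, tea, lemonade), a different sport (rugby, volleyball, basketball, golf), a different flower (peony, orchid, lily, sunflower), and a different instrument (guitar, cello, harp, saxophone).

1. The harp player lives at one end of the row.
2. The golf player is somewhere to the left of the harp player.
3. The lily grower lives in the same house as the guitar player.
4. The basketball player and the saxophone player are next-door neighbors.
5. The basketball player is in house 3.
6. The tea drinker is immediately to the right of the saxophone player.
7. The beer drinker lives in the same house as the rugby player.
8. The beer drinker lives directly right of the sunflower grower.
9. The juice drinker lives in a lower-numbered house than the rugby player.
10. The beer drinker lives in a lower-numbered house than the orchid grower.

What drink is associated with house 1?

juice

Clue 2: the harp player is in house 4.
By clue 5, the basketball player is in house 3.
From clue 4, the saxophone player must be in house 2.
From clue 6, the tea drinker must be in house 3.
The beer drinker is in house 2 (clue 7).
The rugby player is in house 2 (clue 7).
Clue 8: the sunflower grower is in house 1.
The juice drinker is in house 1 (clue 9).
The only drink still possible for house 4 is lemonade.
So house 1 gets golf for sport.
That leaves volleyball as the sport for house 4.
The lily grower is in house 3 (clue 3).
The guitar player is in house 3 (clue 3).
The only flower still possible for house 2 is peony.
House 4 flower: only orchid fits.
The only instrument still possible for house 1 is cello.
So: house 1 = juice/golf/sunflower/cello, house 2 = beer/rugby/peony/saxophone, house 3 = tea/basketball/lily/guitar, house 4 = lemonade/volleyball/orchid/harp.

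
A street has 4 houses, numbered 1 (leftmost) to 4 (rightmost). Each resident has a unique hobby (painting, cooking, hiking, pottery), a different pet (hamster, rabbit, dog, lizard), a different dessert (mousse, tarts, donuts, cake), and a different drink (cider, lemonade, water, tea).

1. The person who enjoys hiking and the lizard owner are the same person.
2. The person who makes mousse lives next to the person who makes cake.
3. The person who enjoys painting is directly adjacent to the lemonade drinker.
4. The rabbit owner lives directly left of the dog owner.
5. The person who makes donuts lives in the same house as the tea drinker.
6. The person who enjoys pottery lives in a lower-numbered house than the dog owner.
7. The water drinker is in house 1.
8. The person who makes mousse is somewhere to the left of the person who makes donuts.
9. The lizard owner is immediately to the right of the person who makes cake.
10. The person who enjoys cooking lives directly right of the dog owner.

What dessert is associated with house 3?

cake

By clue 7, the water drinker is in house 1.
The person who enjoys cooking is narrowed to house 3 or 4; consider each.
Placing it in house 4 leads to a contradiction, so it's in house 3.
The dog owner is in house 2 (clue 10).
The person who enjoys hiking is in house 4 (clue 1).
Clue 1 places the lizard owner in house 4.
Clue 6: the person who enjoys pottery is in house 1.
By clue 9, the person who makes cake is in house 3.
House 2 hobby: only painting fits.
House 1's pet must be rabbit (nothing else left).
House 3's pet must be hamster (nothing else left).
Clue 2: the person who makes mousse is in house 2.
Clue 3 places the lemonade drinker in house 3.
Clue 8 places the person who makes donuts in house 4.
So house 1 gets tarts for dessert.
Clue 5: the tea drinker is in house 4.
House 2's drink must be cider (nothing else left).
So: house 1 = pottery/rabbit/tarts/water, house 2 = painting/dog/mousse/cider, house 3 = cooking/hamster/cake/lemonade, house 4 = hiking/lizard/donuts/tea.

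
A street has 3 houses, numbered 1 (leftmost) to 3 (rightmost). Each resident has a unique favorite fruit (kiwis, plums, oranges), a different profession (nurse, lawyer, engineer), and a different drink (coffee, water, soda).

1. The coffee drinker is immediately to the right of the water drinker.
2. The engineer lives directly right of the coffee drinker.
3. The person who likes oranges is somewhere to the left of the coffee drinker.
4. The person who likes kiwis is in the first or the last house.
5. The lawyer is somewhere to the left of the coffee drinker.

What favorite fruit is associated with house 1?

oranges

The engineer is in house 3 (clue 2).
Clue 2: the coffee drinker is in house 2.
The person who likes oranges is in house 1 (clue 3).
By clue 5, the lawyer is in house 1.
House 2 favorite fruit: only plums fits.
The only favorite fruit still possible for house 3 is kiwis.
So house 2 gets nurse for profession.
That leaves water as the drink for house 1.
The only drink still possible for house 3 is soda.
So: house 1 = oranges/lawyer/water, house 2 = plums/nurse/coffee, house 3 = kiwis/engineer/soda.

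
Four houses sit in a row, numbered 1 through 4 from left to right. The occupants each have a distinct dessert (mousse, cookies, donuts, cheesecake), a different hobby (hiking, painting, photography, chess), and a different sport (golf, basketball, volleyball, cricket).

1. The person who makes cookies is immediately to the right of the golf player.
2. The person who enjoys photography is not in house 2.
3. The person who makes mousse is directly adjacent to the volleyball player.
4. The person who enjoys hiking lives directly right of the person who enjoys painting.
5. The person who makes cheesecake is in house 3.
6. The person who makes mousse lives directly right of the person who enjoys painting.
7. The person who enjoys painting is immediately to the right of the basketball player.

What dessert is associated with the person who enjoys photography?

donuts

The person who makes cheesecake is in house 3 (clue 5).
House 1's dessert must be donuts (nothing else left).
The person who makes mousse is in house 4 (clue 6).
By clue 6, the person who enjoys painting is in house 3.
From clue 7, the basketball player must be in house 2.
So house 2 gets cookies for dessert.
So house 2 gets chess for hobby.
House 4 sport: only cricket fits.
Clue 1 places the golf player in house 1.
From clue 3, the volleyball player must be in house 3.
The only hobby still possible for house 1 is photography.
So house 4 gets hiking for hobby.
So: house 1 = donuts/photography/golf, house 2 = cookies/chess/basketball, house 3 = cheesecake/painting/volleyball, house 4 = mousse/hiking/cricket.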